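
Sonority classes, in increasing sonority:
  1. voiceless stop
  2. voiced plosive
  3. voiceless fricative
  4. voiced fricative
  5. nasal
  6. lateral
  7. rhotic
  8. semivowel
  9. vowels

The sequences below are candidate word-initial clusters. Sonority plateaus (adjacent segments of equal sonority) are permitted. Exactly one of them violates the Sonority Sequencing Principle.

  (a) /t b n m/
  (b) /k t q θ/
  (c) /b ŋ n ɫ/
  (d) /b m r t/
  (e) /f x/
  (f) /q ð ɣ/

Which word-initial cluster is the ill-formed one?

(a) 1-2-5-5 → obeys
(b) 1-1-1-3 → obeys
(c) 2-5-5-6 → obeys
(d) 2-5-7-1 → violates
(e) 3-3 → obeys
(f) 1-4-4 → obeys

d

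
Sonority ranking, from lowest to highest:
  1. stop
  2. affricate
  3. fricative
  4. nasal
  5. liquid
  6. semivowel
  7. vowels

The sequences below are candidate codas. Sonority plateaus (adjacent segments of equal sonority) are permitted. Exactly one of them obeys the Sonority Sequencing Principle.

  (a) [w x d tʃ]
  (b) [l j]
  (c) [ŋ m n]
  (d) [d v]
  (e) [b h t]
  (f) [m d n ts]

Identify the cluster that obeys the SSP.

(a) [w x d tʃ]: profile 6-3-1-2 — violates.
(b) [l j]: profile 5-6 — violates.
(c) [ŋ m n]: profile 4-4-4 — obeys.
(d) [d v]: profile 1-3 — violates.
(e) [b h t]: profile 1-3-1 — violates.
(f) [m d n ts]: profile 4-1-4-2 — violates.

c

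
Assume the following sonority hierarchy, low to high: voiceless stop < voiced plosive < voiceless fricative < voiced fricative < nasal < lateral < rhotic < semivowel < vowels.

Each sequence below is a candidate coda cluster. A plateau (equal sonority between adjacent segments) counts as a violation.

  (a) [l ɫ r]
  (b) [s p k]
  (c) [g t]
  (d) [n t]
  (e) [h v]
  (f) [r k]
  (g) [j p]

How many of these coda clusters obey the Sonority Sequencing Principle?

(a) 6-6-7 → violates
(b) 3-1-1 → violates
(c) 2-1 → obeys
(d) 5-1 → obeys
(e) 3-4 → violates
(f) 7-1 → obeys
(g) 8-1 → obeys

4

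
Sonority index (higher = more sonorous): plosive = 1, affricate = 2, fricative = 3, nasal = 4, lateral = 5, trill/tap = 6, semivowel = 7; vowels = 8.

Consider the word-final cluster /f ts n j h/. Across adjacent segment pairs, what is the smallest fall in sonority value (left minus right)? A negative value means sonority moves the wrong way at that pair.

-3

/f/ is a fricative (sonority 3).
/ts/ is an affricate (sonority 2).
/n/ is a nasal (sonority 4).
/j/ is a semivowel (sonority 7).
/h/ is a fricative (sonority 3).
/f/→/ts/: change +1.
/ts/→/n/: change -2.
/n/→/j/: change -3.
/j/→/h/: change +4.
Minimum = -3.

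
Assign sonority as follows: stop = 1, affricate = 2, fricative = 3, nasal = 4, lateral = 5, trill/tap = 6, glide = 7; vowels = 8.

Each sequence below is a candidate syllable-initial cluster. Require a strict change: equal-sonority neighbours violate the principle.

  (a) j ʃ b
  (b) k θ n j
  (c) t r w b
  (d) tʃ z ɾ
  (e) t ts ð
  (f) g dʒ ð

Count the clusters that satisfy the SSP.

4

(a) 7-3-1 → violates
(b) 1-3-4-7 → obeys
(c) 1-6-7-1 → violates
(d) 2-3-6 → obeys
(e) 1-2-3 → obeys
(f) 1-2-3 → obeys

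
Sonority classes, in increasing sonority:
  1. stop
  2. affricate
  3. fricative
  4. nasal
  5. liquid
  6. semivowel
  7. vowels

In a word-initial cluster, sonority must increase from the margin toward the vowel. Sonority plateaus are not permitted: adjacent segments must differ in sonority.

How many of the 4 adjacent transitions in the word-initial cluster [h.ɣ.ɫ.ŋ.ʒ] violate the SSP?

/h/ — fricative, sonority 3.
/ɣ/ — fricative, sonority 3.
/ɫ/ — liquid, sonority 5.
/ŋ/ — nasal, sonority 4.
/ʒ/ — fricative, sonority 3.
/h/→/ɣ/: 3→3 (plateau) — violation.
/ɣ/→/ɫ/: 3→5 (rises) — ok.
/ɫ/→/ŋ/: 5→4 (does not rise) — violation.
/ŋ/→/ʒ/: 4→3 (does not rise) — violation.

3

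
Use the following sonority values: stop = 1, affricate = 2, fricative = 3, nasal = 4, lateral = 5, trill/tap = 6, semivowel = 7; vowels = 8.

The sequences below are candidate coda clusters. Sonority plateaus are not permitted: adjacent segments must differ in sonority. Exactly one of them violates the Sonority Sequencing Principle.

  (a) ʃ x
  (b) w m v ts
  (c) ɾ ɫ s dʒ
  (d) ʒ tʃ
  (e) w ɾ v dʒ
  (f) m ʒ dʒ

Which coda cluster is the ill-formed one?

(a) sonority 3-3: ill-formed.
(b) sonority 7-4-3-2: well-formed.
(c) sonority 6-5-3-2: well-formed.
(d) sonority 3-2: well-formed.
(e) sonority 7-6-3-2: well-formed.
(f) sonority 4-3-2: well-formed.

a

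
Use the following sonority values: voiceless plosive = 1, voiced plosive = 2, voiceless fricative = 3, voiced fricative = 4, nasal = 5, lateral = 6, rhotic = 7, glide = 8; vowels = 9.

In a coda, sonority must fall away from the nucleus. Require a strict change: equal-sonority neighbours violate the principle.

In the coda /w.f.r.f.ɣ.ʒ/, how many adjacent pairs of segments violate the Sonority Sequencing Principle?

3

/w/ — glide, sonority 8.
/f/ — voiceless fricative, sonority 3.
/r/ — rhotic, sonority 7.
/f/ — voiceless fricative, sonority 3.
/ɣ/ — voiced fricative, sonority 4.
/ʒ/ — voiced fricative, sonority 4.
/w/→/f/: 8→3 (falls) — ok.
/f/→/r/: 3→7 (does not fall) — violation.
/r/→/f/: 7→3 (falls) — ok.
/f/→/ɣ/: 3→4 (does not fall) — violation.
/ɣ/→/ʒ/: 4→4 (plateau) — violation.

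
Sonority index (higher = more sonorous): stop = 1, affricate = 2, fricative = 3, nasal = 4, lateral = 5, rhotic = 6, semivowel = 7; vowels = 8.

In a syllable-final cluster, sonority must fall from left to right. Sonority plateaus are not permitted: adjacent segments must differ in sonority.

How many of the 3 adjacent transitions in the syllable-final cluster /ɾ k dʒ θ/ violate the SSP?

/ɾ/ — rhotic, sonority 6.
/k/ — stop, sonority 1.
/dʒ/ — affricate, sonority 2.
/θ/ — fricative, sonority 3.
/ɾ/→/k/: 6→1 (falls) — ok.
/k/→/dʒ/: 1→2 (does not fall) — violation.
/dʒ/→/θ/: 2→3 (does not fall) — violation.

2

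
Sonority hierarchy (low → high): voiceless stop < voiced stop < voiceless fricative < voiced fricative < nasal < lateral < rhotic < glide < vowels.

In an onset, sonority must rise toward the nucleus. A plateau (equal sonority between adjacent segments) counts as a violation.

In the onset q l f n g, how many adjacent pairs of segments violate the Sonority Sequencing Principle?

/q/: voiceless stop = 1.
/l/: lateral = 6.
/f/: voiceless fricative = 3.
/n/: nasal = 5.
/g/: voiced stop = 2.
/q/→/l/: 1→6 (rises) — ok.
/l/→/f/: 6→3 (does not rise) — violation.
/f/→/n/: 3→5 (rises) — ok.
/n/→/g/: 5→2 (does not rise) — violation.

2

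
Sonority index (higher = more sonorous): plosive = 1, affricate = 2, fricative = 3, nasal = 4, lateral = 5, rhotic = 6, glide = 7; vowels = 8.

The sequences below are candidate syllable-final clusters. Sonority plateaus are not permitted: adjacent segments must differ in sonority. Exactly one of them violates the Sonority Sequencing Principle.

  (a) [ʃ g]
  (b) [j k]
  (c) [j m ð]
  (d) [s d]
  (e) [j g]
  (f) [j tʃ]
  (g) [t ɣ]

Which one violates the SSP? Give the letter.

g

(a) [ʃ g]: profile 3-1 — obeys.
(b) [j k]: profile 7-1 — obeys.
(c) [j m ð]: profile 7-4-3 — obeys.
(d) [s d]: profile 3-1 — obeys.
(e) [j g]: profile 7-1 — obeys.
(f) [j tʃ]: profile 7-2 — obeys.
(g) [t ɣ]: profile 1-3 — violates.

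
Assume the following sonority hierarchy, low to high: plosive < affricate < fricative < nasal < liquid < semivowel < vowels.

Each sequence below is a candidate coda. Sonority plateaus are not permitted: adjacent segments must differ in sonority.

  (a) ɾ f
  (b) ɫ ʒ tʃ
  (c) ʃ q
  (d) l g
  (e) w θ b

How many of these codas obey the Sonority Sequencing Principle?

(a) 5-3 → obeys
(b) 5-3-2 → obeys
(c) 3-1 → obeys
(d) 5-1 → obeys
(e) 6-3-1 → obeys

5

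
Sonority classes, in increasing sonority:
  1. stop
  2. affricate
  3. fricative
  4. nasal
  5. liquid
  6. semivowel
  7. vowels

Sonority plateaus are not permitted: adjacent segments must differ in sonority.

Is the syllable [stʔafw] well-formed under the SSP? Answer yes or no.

Onset: /s/ is a fricative (sonority 3), /t/ is a stop (sonority 1), /ʔ/ is a stop (sonority 1); then the nucleus /a/ (sonority 7).
Onset profile 3-1-1-7 — does not strictly rise throughout.
Coda: /f/ is a fricative (sonority 3), /w/ is a semivowel (sonority 6).
Coda profile 7-3-6 — does not strictly fall throughout.

no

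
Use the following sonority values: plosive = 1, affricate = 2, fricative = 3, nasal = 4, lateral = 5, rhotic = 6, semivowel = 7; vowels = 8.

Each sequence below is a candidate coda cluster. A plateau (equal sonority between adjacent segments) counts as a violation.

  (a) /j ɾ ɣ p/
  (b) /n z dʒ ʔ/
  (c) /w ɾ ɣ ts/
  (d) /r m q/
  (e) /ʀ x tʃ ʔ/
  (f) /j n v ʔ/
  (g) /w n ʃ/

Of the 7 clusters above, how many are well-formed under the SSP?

(a) 7-6-3-1 → obeys
(b) 4-3-2-1 → obeys
(c) 7-6-3-2 → obeys
(d) 6-4-1 → obeys
(e) 6-3-2-1 → obeys
(f) 7-4-3-1 → obeys
(g) 7-4-3 → obeys

7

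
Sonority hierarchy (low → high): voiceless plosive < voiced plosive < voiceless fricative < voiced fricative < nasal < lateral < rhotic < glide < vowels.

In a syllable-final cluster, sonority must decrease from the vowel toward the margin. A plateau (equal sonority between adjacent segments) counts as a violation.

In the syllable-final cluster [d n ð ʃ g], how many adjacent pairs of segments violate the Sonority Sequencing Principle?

/d/ is a voiced plosive (sonority 2).
/n/ is a nasal (sonority 5).
/ð/ is a voiced fricative (sonority 4).
/ʃ/ is a voiceless fricative (sonority 3).
/g/ is a voiced plosive (sonority 2).
/d/→/n/: 2→5 (does not fall) — violation.
/n/→/ð/: 5→4 (falls) — ok.
/ð/→/ʃ/: 4→3 (falls) — ok.
/ʃ/→/g/: 3→2 (falls) — ok.

1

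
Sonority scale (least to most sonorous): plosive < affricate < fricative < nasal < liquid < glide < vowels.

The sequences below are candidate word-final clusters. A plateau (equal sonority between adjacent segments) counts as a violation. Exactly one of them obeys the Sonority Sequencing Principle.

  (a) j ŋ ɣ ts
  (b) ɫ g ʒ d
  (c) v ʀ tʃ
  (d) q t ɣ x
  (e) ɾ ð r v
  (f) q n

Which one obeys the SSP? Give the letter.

(a) j ŋ ɣ ts: profile 6-4-3-2 — obeys.
(b) ɫ g ʒ d: profile 5-1-3-1 — violates.
(c) v ʀ tʃ: profile 3-5-2 — violates.
(d) q t ɣ x: profile 1-1-3-3 — violates.
(e) ɾ ð r v: profile 5-3-5-3 — violates.
(f) q n: profile 1-4 — violates.

a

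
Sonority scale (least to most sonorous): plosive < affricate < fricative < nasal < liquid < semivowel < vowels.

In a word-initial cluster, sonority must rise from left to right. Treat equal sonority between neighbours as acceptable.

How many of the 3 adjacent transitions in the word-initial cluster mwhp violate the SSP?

/m/: nasal = 4.
/w/: semivowel = 6.
/h/: fricative = 3.
/p/: plosive = 1.
/m/→/w/: 4→6 (rises) — ok.
/w/→/h/: 6→3 (does not rise) — violation.
/h/→/p/: 3→1 (does not rise) — violation.

2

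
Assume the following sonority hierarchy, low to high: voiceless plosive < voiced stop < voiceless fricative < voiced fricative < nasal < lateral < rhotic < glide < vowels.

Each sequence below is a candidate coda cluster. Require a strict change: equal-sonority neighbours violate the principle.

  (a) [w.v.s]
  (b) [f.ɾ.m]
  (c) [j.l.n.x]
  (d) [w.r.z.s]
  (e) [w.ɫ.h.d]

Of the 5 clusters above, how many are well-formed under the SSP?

4

(a) [w.v.s]: profile 8-4-3 — obeys.
(b) [f.ɾ.m]: profile 3-7-5 — violates.
(c) [j.l.n.x]: profile 8-6-5-3 — obeys.
(d) [w.r.z.s]: profile 8-7-4-3 — obeys.
(e) [w.ɫ.h.d]: profile 8-6-3-2 — obeys.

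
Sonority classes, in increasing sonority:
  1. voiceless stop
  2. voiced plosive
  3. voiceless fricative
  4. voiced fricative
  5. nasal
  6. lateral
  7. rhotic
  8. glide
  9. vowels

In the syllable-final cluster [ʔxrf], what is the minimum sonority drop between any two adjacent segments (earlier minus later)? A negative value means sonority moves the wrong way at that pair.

-4

/ʔ/: voiceless stop = 1.
/x/: voiceless fricative = 3.
/r/: rhotic = 7.
/f/: voiceless fricative = 3.
/ʔ/→/x/: change -2.
/x/→/r/: change -4.
/r/→/f/: change +4.
Minimum = -4.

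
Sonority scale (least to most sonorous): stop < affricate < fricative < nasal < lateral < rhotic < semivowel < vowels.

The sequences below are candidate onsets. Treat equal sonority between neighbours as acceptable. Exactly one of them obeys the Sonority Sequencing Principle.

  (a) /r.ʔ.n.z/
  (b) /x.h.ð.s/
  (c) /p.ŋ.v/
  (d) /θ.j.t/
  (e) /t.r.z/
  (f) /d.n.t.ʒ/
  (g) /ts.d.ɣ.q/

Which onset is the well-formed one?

(a) sonority 6-1-4-3: ill-formed.
(b) sonority 3-3-3-3: well-formed.
(c) sonority 1-4-3: ill-formed.
(d) sonority 3-7-1: ill-formed.
(e) sonority 1-6-3: ill-formed.
(f) sonority 1-4-1-3: ill-formed.
(g) sonority 2-1-3-1: ill-formed.

b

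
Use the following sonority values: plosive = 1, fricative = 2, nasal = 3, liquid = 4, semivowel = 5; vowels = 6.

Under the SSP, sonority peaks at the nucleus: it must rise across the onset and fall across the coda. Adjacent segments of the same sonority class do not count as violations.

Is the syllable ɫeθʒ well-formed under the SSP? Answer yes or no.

Onset: /ɫ/ is a liquid (sonority 4); then the nucleus /e/ (sonority 6).
Onset profile 4-6 — rises to the nucleus.
Coda: /θ/ is a fricative (sonority 2), /ʒ/ is a fricative (sonority 2).
Coda profile 6-2-2 — falls from the nucleus.

yes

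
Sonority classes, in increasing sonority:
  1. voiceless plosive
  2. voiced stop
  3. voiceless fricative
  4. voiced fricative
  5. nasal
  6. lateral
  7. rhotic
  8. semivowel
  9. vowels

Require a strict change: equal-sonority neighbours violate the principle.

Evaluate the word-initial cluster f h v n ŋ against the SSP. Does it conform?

no

/f/ — voiceless fricative, sonority 3.
/h/ — voiceless fricative, sonority 3.
/v/ — voiced fricative, sonority 4.
/n/ — nasal, sonority 5.
/ŋ/ — nasal, sonority 5.
The profile is 3-3-4-5-5. Between /f/ (3) and /h/ (3) sonority does not rise, so the cluster violates the SSP.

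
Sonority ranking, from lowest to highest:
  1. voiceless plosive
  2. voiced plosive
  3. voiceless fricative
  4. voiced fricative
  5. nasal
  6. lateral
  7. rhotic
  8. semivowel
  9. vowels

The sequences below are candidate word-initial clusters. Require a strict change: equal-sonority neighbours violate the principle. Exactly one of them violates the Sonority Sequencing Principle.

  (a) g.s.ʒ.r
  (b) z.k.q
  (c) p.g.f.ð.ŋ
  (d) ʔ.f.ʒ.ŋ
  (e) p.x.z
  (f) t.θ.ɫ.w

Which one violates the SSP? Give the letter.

(a) 2-3-4-7 → obeys
(b) 4-1-1 → violates
(c) 1-2-3-4-5 → obeys
(d) 1-3-4-5 → obeys
(e) 1-3-4 → obeys
(f) 1-3-6-8 → obeys

b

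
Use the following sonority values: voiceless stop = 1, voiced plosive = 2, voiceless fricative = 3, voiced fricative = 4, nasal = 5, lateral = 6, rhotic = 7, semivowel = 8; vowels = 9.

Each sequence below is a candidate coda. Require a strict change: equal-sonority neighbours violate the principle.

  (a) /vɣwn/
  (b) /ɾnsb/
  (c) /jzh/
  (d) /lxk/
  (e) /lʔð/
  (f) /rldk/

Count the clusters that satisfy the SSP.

(a) sonority 4-4-8-5: ill-formed.
(b) sonority 7-5-3-2: well-formed.
(c) sonority 8-4-3: well-formed.
(d) sonority 6-3-1: well-formed.
(e) sonority 6-1-4: ill-formed.
(f) sonority 7-6-2-1: well-formed.

4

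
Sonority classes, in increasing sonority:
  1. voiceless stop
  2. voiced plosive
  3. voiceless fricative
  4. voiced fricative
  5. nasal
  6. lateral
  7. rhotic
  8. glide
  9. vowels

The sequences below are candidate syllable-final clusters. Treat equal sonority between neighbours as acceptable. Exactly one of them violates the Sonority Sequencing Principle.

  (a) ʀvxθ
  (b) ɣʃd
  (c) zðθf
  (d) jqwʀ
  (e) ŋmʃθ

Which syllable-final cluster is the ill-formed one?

(a) sonority 7-4-3-3: well-formed.
(b) sonority 4-3-2: well-formed.
(c) sonority 4-4-3-3: well-formed.
(d) sonority 8-1-8-7: ill-formed.
(e) sonority 5-5-3-3: well-formed.

d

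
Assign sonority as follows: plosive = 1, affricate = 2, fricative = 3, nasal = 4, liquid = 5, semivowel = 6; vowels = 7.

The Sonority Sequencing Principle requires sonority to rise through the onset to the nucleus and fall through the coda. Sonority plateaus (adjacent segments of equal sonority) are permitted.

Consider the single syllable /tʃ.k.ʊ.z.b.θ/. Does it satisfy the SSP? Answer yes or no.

no

Onset: /tʃ/ is an affricate (sonority 2), /k/ is a plosive (sonority 1); then the nucleus /ʊ/ (sonority 7).
Onset profile 2-1-7 — does not rise throughout.
Coda: /z/ is a fricative (sonority 3), /b/ is a plosive (sonority 1), /θ/ is a fricative (sonority 3).
Coda profile 7-3-1-3 — does not fall throughout.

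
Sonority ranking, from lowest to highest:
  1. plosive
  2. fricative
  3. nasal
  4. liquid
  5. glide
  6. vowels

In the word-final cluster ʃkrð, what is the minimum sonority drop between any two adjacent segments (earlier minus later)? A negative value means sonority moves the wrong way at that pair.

/ʃ/: fricative = 2.
/k/: plosive = 1.
/r/: liquid = 4.
/ð/: fricative = 2.
/ʃ/→/k/: change +1.
/k/→/r/: change -3.
/r/→/ð/: change +2.
Minimum = -3.

-3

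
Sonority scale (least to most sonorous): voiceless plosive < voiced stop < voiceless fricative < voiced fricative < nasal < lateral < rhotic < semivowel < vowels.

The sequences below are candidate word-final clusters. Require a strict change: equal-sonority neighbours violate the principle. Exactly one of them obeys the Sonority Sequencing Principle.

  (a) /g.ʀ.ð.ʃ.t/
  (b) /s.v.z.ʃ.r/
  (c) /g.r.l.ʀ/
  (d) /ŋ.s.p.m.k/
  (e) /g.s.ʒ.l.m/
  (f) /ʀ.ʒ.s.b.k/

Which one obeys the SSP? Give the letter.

f

(a) 2-7-4-3-1 → violates
(b) 3-4-4-3-7 → violates
(c) 2-7-6-7 → violates
(d) 5-3-1-5-1 → violates
(e) 2-3-4-6-5 → violates
(f) 7-4-3-2-1 → obeys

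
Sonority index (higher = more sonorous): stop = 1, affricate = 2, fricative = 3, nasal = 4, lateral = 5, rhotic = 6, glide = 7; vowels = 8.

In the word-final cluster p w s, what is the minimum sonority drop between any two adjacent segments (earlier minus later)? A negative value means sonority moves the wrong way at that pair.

/p/: stop = 1.
/w/: glide = 7.
/s/: fricative = 3.
/p/→/w/: change -6.
/w/→/s/: change +4.
Minimum = -6.

-6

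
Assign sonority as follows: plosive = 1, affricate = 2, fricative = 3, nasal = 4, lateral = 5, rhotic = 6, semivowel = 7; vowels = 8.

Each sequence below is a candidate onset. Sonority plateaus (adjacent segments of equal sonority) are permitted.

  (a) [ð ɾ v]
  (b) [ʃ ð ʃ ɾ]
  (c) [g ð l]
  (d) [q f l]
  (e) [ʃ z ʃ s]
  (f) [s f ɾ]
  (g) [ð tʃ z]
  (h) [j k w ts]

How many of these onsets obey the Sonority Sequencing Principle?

(a) 3-6-3 → violates
(b) 3-3-3-6 → obeys
(c) 1-3-5 → obeys
(d) 1-3-5 → obeys
(e) 3-3-3-3 → obeys
(f) 3-3-6 → obeys
(g) 3-2-3 → violates
(h) 7-1-7-2 → violates

5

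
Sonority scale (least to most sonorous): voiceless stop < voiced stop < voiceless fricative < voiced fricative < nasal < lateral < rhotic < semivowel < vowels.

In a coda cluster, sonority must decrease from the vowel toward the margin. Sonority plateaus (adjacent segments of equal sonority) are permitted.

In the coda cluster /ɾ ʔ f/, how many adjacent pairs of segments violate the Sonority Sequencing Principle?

/ɾ/ — rhotic, sonority 7.
/ʔ/ — voiceless stop, sonority 1.
/f/ — voiceless fricative, sonority 3.
/ɾ/→/ʔ/: 7→1 (falls) — ok.
/ʔ/→/f/: 1→3 (does not fall) — violation.

1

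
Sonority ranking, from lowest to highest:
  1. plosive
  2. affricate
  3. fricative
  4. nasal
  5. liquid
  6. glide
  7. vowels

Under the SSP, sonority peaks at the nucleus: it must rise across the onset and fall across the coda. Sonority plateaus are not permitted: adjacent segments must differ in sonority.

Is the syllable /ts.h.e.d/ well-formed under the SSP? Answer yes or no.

yes

Onset: /ts/ is an affricate (sonority 2), /h/ is a fricative (sonority 3); then the nucleus /e/ (sonority 7).
Onset profile 2-3-7 — rises to the nucleus.
Coda: /d/ is a plosive (sonority 1).
Coda profile 7-1 — falls from the nucleus.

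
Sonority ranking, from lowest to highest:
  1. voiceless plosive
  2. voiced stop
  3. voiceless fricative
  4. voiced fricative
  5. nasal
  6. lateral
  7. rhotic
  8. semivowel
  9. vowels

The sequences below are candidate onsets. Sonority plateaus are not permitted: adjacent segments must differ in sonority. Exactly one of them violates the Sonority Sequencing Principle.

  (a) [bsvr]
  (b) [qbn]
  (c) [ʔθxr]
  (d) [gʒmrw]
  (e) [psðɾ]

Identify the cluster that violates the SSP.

(a) sonority 2-3-4-7: well-formed.
(b) sonority 1-2-5: well-formed.
(c) sonority 1-3-3-7: ill-formed.
(d) sonority 2-4-5-7-8: well-formed.
(e) sonority 1-3-4-7: well-formed.

c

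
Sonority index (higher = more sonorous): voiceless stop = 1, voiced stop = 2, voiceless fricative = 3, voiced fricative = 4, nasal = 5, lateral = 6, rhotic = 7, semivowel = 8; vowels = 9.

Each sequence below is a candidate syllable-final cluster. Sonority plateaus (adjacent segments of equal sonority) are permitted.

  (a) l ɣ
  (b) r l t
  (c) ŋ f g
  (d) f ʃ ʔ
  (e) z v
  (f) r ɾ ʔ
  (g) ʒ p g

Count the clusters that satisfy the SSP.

(a) 6-4 → obeys
(b) 7-6-1 → obeys
(c) 5-3-2 → obeys
(d) 3-3-1 → obeys
(e) 4-4 → obeys
(f) 7-7-1 → obeys
(g) 4-1-2 → violates

6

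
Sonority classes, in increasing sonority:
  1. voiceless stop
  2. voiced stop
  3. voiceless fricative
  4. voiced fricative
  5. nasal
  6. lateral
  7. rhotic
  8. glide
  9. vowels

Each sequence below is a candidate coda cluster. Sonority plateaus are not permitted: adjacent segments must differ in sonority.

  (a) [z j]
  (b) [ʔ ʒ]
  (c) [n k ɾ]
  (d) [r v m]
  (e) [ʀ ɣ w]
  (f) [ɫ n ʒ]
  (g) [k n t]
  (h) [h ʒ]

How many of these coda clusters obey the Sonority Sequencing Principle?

1

(a) [z j]: profile 4-8 — violates.
(b) [ʔ ʒ]: profile 1-4 — violates.
(c) [n k ɾ]: profile 5-1-7 — violates.
(d) [r v m]: profile 7-4-5 — violates.
(e) [ʀ ɣ w]: profile 7-4-8 — violates.
(f) [ɫ n ʒ]: profile 6-5-4 — obeys.
(g) [k n t]: profile 1-5-1 — violates.
(h) [h ʒ]: profile 3-4 — violates.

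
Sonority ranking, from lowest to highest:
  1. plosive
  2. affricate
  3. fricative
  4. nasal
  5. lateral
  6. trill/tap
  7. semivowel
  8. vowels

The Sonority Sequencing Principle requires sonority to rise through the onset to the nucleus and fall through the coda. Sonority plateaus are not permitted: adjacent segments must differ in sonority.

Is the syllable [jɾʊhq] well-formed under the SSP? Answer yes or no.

Onset: /j/ is a semivowel (sonority 7), /ɾ/ is a trill/tap (sonority 6); then the nucleus /ʊ/ (sonority 8).
Onset profile 7-6-8 — does not strictly rise throughout.
Coda: /h/ is a fricative (sonority 3), /q/ is a plosive (sonority 1).
Coda profile 8-3-1 — falls from the nucleus.

no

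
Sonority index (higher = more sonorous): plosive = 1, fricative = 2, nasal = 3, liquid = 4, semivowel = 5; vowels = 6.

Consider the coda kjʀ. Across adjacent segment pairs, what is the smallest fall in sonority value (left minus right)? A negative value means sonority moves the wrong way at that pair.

/k/: plosive = 1.
/j/: semivowel = 5.
/ʀ/: liquid = 4.
/k/→/j/: change -4.
/j/→/ʀ/: change +1.
Minimum = -4.

-4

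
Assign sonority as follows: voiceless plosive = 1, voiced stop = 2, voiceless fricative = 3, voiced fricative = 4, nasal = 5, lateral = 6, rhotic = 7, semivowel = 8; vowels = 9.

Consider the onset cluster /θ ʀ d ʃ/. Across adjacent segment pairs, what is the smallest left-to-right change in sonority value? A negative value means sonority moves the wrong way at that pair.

-5

/θ/ — voiceless fricative, sonority 3.
/ʀ/ — rhotic, sonority 7.
/d/ — voiced stop, sonority 2.
/ʃ/ — voiceless fricative, sonority 3.
/θ/→/ʀ/: change +4.
/ʀ/→/d/: change -5.
/d/→/ʃ/: change +1.
Minimum = -5.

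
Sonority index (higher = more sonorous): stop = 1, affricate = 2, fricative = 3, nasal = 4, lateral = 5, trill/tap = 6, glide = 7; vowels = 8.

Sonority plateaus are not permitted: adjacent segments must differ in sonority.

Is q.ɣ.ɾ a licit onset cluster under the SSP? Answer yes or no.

yes

/q/ is a stop (sonority 1).
/ɣ/ is a fricative (sonority 3).
/ɾ/ is a trill/tap (sonority 6).
The profile 1-3-6 strictly rises, so the onset cluster satisfies the SSP.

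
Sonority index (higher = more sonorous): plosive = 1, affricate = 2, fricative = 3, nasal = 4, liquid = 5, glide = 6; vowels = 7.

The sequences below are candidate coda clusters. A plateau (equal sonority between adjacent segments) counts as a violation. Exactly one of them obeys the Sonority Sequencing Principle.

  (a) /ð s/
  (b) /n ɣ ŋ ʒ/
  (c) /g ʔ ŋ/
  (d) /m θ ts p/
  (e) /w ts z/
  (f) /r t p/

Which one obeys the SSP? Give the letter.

(a) /ð s/: profile 3-3 — violates.
(b) /n ɣ ŋ ʒ/: profile 4-3-4-3 — violates.
(c) /g ʔ ŋ/: profile 1-1-4 — violates.
(d) /m θ ts p/: profile 4-3-2-1 — obeys.
(e) /w ts z/: profile 6-2-3 — violates.
(f) /r t p/: profile 5-1-1 — violates.

d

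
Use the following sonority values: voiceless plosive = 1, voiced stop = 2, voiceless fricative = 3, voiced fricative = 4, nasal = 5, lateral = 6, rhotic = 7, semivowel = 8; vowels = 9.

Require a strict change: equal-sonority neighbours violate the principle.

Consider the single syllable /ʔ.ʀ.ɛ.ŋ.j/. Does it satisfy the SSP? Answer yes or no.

Onset: /ʔ/ is a voiceless plosive (sonority 1), /ʀ/ is a rhotic (sonority 7); then the nucleus /ɛ/ (sonority 9).
Onset profile 1-7-9 — rises to the nucleus.
Coda: /ŋ/ is a nasal (sonority 5), /j/ is a semivowel (sonority 8).
Coda profile 9-5-8 — does not strictly fall throughout.

no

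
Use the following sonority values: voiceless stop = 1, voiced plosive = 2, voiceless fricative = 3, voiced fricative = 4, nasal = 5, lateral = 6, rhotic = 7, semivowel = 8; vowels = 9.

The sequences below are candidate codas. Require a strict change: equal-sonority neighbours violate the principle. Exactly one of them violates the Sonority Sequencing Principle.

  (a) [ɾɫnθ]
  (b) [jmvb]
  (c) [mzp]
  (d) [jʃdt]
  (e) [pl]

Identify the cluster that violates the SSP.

(a) 7-6-5-3 → obeys
(b) 8-5-4-2 → obeys
(c) 5-4-1 → obeys
(d) 8-3-2-1 → obeys
(e) 1-6 → violates

e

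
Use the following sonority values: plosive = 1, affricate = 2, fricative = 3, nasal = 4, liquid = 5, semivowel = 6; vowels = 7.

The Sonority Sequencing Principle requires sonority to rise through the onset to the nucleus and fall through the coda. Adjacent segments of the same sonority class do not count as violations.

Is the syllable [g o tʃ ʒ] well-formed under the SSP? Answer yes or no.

Onset: /g/ is a plosive (sonority 1); then the nucleus /o/ (sonority 7).
Onset profile 1-7 — rises to the nucleus.
Coda: /tʃ/ is an affricate (sonority 2), /ʒ/ is a fricative (sonority 3).
Coda profile 7-2-3 — does not fall throughout.

no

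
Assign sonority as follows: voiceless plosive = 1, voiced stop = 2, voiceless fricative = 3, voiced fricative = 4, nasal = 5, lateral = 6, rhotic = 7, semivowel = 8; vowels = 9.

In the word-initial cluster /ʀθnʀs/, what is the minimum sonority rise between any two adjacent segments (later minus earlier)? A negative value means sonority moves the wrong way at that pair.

/ʀ/: rhotic = 7.
/θ/: voiceless fricative = 3.
/n/: nasal = 5.
/ʀ/: rhotic = 7.
/s/: voiceless fricative = 3.
/ʀ/→/θ/: change -4.
/θ/→/n/: change +2.
/n/→/ʀ/: change +2.
/ʀ/→/s/: change -4.
Minimum = -4.

-4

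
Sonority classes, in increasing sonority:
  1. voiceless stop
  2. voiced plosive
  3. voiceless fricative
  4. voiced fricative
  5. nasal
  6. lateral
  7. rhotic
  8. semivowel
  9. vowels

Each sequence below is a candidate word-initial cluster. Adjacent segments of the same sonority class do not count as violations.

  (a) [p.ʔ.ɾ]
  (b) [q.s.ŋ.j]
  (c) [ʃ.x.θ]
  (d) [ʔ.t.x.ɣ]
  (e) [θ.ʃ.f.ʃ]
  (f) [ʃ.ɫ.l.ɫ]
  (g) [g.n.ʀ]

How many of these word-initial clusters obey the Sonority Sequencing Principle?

(a) sonority 1-1-7: well-formed.
(b) sonority 1-3-5-8: well-formed.
(c) sonority 3-3-3: well-formed.
(d) sonority 1-1-3-4: well-formed.
(e) sonority 3-3-3-3: well-formed.
(f) sonority 3-6-6-6: well-formed.
(g) sonority 2-5-7: well-formed.

7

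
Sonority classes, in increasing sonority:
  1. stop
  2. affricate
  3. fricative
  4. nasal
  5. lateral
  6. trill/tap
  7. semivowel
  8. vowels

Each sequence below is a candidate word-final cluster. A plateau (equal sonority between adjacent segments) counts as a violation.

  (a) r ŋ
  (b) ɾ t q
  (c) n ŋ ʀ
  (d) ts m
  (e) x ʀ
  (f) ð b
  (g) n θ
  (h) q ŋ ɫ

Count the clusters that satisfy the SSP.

3

(a) sonority 6-4: well-formed.
(b) sonority 6-1-1: ill-formed.
(c) sonority 4-4-6: ill-formed.
(d) sonority 2-4: ill-formed.
(e) sonority 3-6: ill-formed.
(f) sonority 3-1: well-formed.
(g) sonority 4-3: well-formed.
(h) sonority 1-4-5: ill-formed.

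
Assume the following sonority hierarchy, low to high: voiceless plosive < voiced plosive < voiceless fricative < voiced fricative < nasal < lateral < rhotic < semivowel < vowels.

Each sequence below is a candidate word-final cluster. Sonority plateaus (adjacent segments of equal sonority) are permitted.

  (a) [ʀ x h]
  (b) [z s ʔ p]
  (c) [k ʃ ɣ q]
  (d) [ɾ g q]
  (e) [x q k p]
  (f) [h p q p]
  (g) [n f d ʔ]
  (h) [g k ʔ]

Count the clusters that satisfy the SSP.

(a) [ʀ x h]: profile 7-3-3 — obeys.
(b) [z s ʔ p]: profile 4-3-1-1 — obeys.
(c) [k ʃ ɣ q]: profile 1-3-4-1 — violates.
(d) [ɾ g q]: profile 7-2-1 — obeys.
(e) [x q k p]: profile 3-1-1-1 — obeys.
(f) [h p q p]: profile 3-1-1-1 — obeys.
(g) [n f d ʔ]: profile 5-3-2-1 — obeys.
(h) [g k ʔ]: profile 2-1-1 — obeys.

7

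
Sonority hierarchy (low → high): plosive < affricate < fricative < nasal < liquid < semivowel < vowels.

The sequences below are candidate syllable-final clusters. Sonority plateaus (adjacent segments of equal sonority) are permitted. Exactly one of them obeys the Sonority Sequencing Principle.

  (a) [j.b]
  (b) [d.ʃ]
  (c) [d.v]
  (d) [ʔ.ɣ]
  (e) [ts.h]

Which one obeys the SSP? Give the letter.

a

(a) [j.b]: profile 6-1 — obeys.
(b) [d.ʃ]: profile 1-3 — violates.
(c) [d.v]: profile 1-3 — violates.
(d) [ʔ.ɣ]: profile 1-3 — violates.
(e) [ts.h]: profile 2-3 — violates.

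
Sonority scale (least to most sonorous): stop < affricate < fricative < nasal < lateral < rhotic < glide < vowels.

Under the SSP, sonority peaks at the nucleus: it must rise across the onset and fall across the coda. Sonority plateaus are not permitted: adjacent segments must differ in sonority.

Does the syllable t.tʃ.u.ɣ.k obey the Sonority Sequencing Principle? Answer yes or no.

yes

Onset: /t/ is a stop (sonority 1), /tʃ/ is an affricate (sonority 2); then the nucleus /u/ (sonority 8).
Onset profile 1-2-8 — rises to the nucleus.
Coda: /ɣ/ is a fricative (sonority 3), /k/ is a stop (sonority 1).
Coda profile 8-3-1 — falls from the nucleus.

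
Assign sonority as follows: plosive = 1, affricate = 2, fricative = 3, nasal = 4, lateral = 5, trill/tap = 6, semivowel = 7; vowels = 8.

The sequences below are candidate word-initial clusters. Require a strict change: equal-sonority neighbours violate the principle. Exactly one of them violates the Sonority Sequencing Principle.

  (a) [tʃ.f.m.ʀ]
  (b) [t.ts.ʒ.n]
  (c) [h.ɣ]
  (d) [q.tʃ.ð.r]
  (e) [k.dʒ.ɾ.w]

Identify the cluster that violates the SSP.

(a) 2-3-4-6 → obeys
(b) 1-2-3-4 → obeys
(c) 3-3 → violates
(d) 1-2-3-6 → obeys
(e) 1-2-6-7 → obeys

c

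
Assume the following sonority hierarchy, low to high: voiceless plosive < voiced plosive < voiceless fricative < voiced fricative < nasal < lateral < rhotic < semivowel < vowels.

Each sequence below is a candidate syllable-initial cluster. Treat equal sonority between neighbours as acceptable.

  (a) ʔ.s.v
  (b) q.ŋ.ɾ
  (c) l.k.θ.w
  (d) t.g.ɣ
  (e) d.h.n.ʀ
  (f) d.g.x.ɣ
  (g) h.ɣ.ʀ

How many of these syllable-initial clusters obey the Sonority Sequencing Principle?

(a) 1-3-4 → obeys
(b) 1-5-7 → obeys
(c) 6-1-3-8 → violates
(d) 1-2-4 → obeys
(e) 2-3-5-7 → obeys
(f) 2-2-3-4 → obeys
(g) 3-4-7 → obeys

6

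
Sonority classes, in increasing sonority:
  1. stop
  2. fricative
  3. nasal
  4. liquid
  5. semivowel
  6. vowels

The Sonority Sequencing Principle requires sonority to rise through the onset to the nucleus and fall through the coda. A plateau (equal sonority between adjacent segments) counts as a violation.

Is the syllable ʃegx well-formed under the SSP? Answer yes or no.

Onset: /ʃ/ is a fricative (sonority 2); then the nucleus /e/ (sonority 6).
Onset profile 2-6 — rises to the nucleus.
Coda: /g/ is a stop (sonority 1), /x/ is a fricative (sonority 2).
Coda profile 6-1-2 — does not strictly fall throughout.

no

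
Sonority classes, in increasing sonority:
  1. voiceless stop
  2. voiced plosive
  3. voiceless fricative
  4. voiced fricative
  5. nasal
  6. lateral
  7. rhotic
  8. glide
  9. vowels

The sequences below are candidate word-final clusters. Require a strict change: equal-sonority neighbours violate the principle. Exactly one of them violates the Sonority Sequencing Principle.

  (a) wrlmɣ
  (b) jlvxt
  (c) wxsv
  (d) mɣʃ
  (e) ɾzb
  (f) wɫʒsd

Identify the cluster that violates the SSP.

(a) 8-7-6-5-4 → obeys
(b) 8-6-4-3-1 → obeys
(c) 8-3-3-4 → violates
(d) 5-4-3 → obeys
(e) 7-4-2 → obeys
(f) 8-6-4-3-2 → obeys

c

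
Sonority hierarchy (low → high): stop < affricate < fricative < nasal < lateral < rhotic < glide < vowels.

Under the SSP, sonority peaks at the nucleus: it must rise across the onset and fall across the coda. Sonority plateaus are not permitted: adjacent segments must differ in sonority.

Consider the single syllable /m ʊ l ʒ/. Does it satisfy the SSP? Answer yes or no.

Onset: /m/ is a nasal (sonority 4); then the nucleus /ʊ/ (sonority 8).
Onset profile 4-8 — rises to the nucleus.
Coda: /l/ is a lateral (sonority 5), /ʒ/ is a fricative (sonority 3).
Coda profile 8-5-3 — falls from the nucleus.

yes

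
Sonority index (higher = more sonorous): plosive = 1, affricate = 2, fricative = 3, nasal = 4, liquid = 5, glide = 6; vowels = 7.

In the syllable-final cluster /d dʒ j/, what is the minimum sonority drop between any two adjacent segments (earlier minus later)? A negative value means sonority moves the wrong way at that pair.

/d/: plosive = 1.
/dʒ/: affricate = 2.
/j/: glide = 6.
/d/→/dʒ/: change -1.
/dʒ/→/j/: change -4.
Minimum = -4.

-4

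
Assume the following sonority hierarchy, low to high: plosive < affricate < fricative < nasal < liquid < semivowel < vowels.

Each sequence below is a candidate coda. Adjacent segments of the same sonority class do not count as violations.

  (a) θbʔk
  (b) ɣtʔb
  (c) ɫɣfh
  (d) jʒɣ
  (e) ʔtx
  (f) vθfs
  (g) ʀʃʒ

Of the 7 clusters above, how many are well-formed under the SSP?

6

(a) sonority 3-1-1-1: well-formed.
(b) sonority 3-1-1-1: well-formed.
(c) sonority 5-3-3-3: well-formed.
(d) sonority 6-3-3: well-formed.
(e) sonority 1-1-3: ill-formed.
(f) sonority 3-3-3-3: well-formed.
(g) sonority 5-3-3: well-formed.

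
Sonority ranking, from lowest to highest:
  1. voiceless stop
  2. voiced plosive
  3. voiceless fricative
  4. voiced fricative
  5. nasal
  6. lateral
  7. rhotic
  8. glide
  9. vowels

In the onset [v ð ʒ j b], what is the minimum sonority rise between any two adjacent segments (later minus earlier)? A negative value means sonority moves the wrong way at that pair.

/v/: voiced fricative = 4.
/ð/: voiced fricative = 4.
/ʒ/: voiced fricative = 4.
/j/: glide = 8.
/b/: voiced plosive = 2.
/v/→/ð/: change +0.
/ð/→/ʒ/: change +0.
/ʒ/→/j/: change +4.
/j/→/b/: change -6.
Minimum = -6.

-6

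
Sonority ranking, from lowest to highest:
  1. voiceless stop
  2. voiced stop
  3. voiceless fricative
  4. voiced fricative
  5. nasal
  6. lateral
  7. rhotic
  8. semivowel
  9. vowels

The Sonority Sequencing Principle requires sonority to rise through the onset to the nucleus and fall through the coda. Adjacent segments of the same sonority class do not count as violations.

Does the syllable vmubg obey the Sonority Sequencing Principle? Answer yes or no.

Onset: /v/ is a voiced fricative (sonority 4), /m/ is a nasal (sonority 5); then the nucleus /u/ (sonority 9).
Onset profile 4-5-9 — rises to the nucleus.
Coda: /b/ is a voiced stop (sonority 2), /g/ is a voiced stop (sonority 2).
Coda profile 9-2-2 — falls from the nucleus.

yes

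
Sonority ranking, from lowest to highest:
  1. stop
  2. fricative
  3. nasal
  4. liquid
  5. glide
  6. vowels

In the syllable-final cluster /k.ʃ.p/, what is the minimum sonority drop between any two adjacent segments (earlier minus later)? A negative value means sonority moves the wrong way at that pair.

-1

/k/: stop = 1.
/ʃ/: fricative = 2.
/p/: stop = 1.
/k/→/ʃ/: change -1.
/ʃ/→/p/: change +1.
Minimum = -1.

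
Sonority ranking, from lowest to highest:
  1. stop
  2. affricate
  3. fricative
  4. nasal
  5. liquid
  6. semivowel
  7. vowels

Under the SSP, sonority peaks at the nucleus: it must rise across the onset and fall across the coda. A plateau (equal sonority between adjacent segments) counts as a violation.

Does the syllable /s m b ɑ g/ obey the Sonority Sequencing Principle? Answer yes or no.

no

Onset: /s/ is a fricative (sonority 3), /m/ is a nasal (sonority 4), /b/ is a stop (sonority 1); then the nucleus /ɑ/ (sonority 7).
Onset profile 3-4-1-7 — does not strictly rise throughout.
Coda: /g/ is a stop (sonority 1).
Coda profile 7-1 — falls from the nucleus.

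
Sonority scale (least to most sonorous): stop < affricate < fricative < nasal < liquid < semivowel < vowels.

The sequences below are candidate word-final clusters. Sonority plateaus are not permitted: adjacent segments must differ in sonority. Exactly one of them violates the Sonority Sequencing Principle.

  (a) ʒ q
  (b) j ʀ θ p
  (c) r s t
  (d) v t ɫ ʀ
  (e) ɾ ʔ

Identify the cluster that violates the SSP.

(a) sonority 3-1: well-formed.
(b) sonority 6-5-3-1: well-formed.
(c) sonority 5-3-1: well-formed.
(d) sonority 3-1-5-5: ill-formed.
(e) sonority 5-1: well-formed.

d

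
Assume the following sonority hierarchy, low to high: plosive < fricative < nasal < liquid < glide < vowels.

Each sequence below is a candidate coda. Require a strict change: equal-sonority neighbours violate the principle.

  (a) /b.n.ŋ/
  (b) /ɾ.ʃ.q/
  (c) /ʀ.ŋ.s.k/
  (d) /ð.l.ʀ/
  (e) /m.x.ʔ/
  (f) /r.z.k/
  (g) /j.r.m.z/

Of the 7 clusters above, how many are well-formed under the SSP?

5

(a) sonority 1-3-3: ill-formed.
(b) sonority 4-2-1: well-formed.
(c) sonority 4-3-2-1: well-formed.
(d) sonority 2-4-4: ill-formed.
(e) sonority 3-2-1: well-formed.
(f) sonority 4-2-1: well-formed.
(g) sonority 5-4-3-2: well-formed.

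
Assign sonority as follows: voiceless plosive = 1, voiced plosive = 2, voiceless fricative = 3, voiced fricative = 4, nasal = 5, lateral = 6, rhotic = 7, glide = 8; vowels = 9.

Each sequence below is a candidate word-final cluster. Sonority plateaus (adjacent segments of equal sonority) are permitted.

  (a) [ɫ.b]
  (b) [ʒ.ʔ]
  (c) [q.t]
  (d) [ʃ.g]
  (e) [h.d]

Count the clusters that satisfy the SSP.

(a) 6-2 → obeys
(b) 4-1 → obeys
(c) 1-1 → obeys
(d) 3-2 → obeys
(e) 3-2 → obeys

5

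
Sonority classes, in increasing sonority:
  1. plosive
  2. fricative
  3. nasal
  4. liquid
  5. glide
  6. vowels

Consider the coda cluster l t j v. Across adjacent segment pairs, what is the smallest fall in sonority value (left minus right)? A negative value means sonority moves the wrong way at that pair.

-4

/l/ is a liquid (sonority 4).
/t/ is a plosive (sonority 1).
/j/ is a glide (sonority 5).
/v/ is a fricative (sonority 2).
/l/→/t/: change +3.
/t/→/j/: change -4.
/j/→/v/: change +3.
Minimum = -4.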